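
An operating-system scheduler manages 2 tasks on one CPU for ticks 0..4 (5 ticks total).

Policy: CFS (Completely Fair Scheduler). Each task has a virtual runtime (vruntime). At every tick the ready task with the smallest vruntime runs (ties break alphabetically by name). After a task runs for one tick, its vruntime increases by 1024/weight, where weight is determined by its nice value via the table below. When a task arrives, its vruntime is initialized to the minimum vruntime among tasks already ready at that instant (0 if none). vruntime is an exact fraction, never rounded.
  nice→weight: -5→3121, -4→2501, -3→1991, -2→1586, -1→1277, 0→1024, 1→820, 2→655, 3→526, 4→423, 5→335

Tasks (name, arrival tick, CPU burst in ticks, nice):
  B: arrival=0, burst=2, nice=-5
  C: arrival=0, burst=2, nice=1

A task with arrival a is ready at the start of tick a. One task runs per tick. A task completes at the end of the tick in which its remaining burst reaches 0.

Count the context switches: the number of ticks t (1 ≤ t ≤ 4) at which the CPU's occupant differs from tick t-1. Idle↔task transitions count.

context switches = 4

t=0: vr[B=0 C=0] → run B
t=1: vr[B=1024/3121 C=0] → run C
t=2: vr[B=1024/3121 C=256/205] → run B
t=3: vr[C=256/205] → run C
t=4: (idle)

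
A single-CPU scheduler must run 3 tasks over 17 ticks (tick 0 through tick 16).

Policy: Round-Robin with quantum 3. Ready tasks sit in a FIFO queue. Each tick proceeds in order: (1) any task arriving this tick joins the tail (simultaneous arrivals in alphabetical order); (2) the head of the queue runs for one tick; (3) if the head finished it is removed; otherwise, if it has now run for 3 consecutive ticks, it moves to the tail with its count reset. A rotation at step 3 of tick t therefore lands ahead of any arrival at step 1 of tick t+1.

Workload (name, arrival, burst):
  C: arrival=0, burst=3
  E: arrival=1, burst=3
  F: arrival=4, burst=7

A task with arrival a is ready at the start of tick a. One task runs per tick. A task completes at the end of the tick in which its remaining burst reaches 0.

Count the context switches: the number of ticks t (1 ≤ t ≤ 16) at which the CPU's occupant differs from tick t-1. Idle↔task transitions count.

t=0: queue=[C] q_used=0 → run C
t=1: queue=[C,E] q_used=1 → run C
t=2: queue=[C,E] q_used=2 → run C
t=3: queue=[E] q_used=0 → run E
t=4: queue=[E,F] q_used=1 → run E
t=5: queue=[E,F] q_used=2 → run E
t=6: queue=[F] q_used=0 → run F
t=7: queue=[F] q_used=1 → run F
t=8: queue=[F] q_used=2 → run F
t=9: queue=[F] q_used=0 → run F
t=10: queue=[F] q_used=1 → run F
t=11: queue=[F] q_used=2 → run F
t=12: queue=[F] q_used=0 → run F
t=13: (idle)
t=14: (idle)
t=15: (idle)
t=16: (idle)

context switches = 3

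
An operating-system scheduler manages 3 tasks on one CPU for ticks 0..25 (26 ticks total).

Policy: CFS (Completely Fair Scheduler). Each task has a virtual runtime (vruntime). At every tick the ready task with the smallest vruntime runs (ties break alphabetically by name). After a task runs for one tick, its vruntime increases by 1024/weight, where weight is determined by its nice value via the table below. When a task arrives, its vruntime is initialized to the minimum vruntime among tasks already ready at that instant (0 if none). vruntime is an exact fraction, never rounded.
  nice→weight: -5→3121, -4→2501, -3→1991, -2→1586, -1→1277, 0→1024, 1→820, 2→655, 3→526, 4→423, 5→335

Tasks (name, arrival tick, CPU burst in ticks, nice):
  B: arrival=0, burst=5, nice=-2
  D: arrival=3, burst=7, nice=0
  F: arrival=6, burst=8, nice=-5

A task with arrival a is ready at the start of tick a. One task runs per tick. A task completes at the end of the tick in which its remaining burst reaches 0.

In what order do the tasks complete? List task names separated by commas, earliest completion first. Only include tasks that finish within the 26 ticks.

completion order = B, F, D

t=0: vr[B=0] → run B
t=1: vr[B=512/793] → run B
t=2: vr[B=1024/793] → run B
t=3: vr[B=1536/793 D=1536/793] → run B
t=4: vr[B=2048/793 D=1536/793] → run D
t=5: vr[B=2048/793 D=2329/793] → run B
t=6: vr[D=2329/793 F=2329/793] → run D
t=7: vr[D=3122/793 F=2329/793] → run F
t=8: vr[D=3122/793 F=8080841/2474953] → run F
t=9: vr[D=3122/793 F=8892873/2474953] → run F
t=10: vr[D=3122/793 F=9704905/2474953] → run F
t=11: vr[D=3122/793 F=10516937/2474953] → run D
t=12: vr[D=3915/793 F=10516937/2474953] → run F
t=13: vr[D=3915/793 F=11328969/2474953] → run F
t=14: vr[D=3915/793 F=12141001/2474953] → run F
t=15: vr[D=3915/793 F=12953033/2474953] → run D
t=16: vr[D=4708/793 F=12953033/2474953] → run F
t=17: vr[D=4708/793] → run D
t=18: vr[D=5501/793] → run D
t=19: vr[D=6294/793] → run D
t=20: (idle)
t=21: (idle)
t=22: (idle)
t=23: (idle)
t=24: (idle)
t=25: (idle)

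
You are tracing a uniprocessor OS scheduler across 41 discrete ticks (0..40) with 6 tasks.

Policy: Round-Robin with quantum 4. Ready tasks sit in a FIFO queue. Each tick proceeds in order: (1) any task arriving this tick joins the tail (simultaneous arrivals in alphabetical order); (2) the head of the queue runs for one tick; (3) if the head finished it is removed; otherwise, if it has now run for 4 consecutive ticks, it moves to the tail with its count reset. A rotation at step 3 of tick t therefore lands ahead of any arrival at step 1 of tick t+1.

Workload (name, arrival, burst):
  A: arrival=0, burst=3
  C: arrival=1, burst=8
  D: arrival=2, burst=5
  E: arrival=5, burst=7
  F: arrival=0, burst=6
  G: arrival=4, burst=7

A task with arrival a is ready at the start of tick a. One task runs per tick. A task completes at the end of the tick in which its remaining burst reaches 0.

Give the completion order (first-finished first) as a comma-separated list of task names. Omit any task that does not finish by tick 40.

completion order = A, F, C, D, G, E

t=0: queue=[A,F] q_used=0 → run A
t=1: queue=[A,F,C] q_used=1 → run A
t=2: queue=[A,F,C,D] q_used=2 → run A
t=3: queue=[F,C,D] q_used=0 → run F
t=4: queue=[F,C,D,G] q_used=1 → run F
t=5: queue=[F,C,D,G,E] q_used=2 → run F
t=6: queue=[F,C,D,G,E] q_used=3 → run F
t=7: queue=[C,D,G,E,F] q_used=0 → run C
t=8: queue=[C,D,G,E,F] q_used=1 → run C
t=9: queue=[C,D,G,E,F] q_used=2 → run C
t=10: queue=[C,D,G,E,F] q_used=3 → run C
t=11: queue=[D,G,E,F,C] q_used=0 → run D
t=12: queue=[D,G,E,F,C] q_used=1 → run D
t=13: queue=[D,G,E,F,C] q_used=2 → run D
t=14: queue=[D,G,E,F,C] q_used=3 → run D
t=15: queue=[G,E,F,C,D] q_used=0 → run G
t=16: queue=[G,E,F,C,D] q_used=1 → run G
t=17: queue=[G,E,F,C,D] q_used=2 → run G
t=18: queue=[G,E,F,C,D] q_used=3 → run G
t=19: queue=[E,F,C,D,G] q_used=0 → run E
t=20: queue=[E,F,C,D,G] q_used=1 → run E
t=21: queue=[E,F,C,D,G] q_used=2 → run E
t=22: queue=[E,F,C,D,G] q_used=3 → run E
t=23: queue=[F,C,D,G,E] q_used=0 → run F
t=24: queue=[F,C,D,G,E] q_used=1 → run F
t=25: queue=[C,D,G,E] q_used=0 → run C
t=26: queue=[C,D,G,E] q_used=1 → run C
t=27: queue=[C,D,G,E] q_used=2 → run C
t=28: queue=[C,D,G,E] q_used=3 → run C
t=29: queue=[D,G,E] q_used=0 → run D
t=30: queue=[G,E] q_used=0 → run G
t=31: queue=[G,E] q_used=1 → run G
t=32: queue=[G,E] q_used=2 → run G
t=33: queue=[E] q_used=0 → run E
t=34: queue=[E] q_used=1 → run E
t=35: queue=[E] q_used=2 → run E
t=36: (idle)
t=37: (idle)
t=38: (idle)
t=39: (idle)
t=40: (idle)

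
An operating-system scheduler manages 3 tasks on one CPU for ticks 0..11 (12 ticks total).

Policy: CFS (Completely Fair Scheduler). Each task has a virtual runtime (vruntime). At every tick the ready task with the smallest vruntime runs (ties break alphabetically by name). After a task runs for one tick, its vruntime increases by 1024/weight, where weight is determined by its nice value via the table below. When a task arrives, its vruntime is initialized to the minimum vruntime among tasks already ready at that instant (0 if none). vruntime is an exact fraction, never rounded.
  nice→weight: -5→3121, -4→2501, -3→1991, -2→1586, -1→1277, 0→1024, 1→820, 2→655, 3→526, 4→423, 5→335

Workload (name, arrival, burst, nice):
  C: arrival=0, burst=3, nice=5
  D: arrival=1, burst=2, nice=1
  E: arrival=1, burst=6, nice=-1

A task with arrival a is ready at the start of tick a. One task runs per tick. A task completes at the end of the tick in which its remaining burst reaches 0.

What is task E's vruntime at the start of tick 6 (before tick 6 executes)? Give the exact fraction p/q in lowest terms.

t=0: vr[C=0] → run C
t=1: vr[C=1024/335 D=1024/335 E=1024/335] → run C
t=2: vr[C=2048/335 D=1024/335 E=1024/335] → run D
t=3: vr[C=2048/335 D=59136/13735 E=1024/335] → run E
t=4: vr[C=2048/335 D=59136/13735 E=1650688/427795] → run E
t=5: vr[C=2048/335 D=59136/13735 E=1993728/427795] → run D
t=6: vr[C=2048/335 E=1993728/427795] → run E
t=7: vr[C=2048/335 E=2336768/427795] → run E
t=8: vr[C=2048/335 E=2679808/427795] → run C
t=9: vr[E=2679808/427795] → run E
t=10: vr[E=3022848/427795] → run E
t=11: (idle)

vruntime(E, start of tick 6) = 1993728/427795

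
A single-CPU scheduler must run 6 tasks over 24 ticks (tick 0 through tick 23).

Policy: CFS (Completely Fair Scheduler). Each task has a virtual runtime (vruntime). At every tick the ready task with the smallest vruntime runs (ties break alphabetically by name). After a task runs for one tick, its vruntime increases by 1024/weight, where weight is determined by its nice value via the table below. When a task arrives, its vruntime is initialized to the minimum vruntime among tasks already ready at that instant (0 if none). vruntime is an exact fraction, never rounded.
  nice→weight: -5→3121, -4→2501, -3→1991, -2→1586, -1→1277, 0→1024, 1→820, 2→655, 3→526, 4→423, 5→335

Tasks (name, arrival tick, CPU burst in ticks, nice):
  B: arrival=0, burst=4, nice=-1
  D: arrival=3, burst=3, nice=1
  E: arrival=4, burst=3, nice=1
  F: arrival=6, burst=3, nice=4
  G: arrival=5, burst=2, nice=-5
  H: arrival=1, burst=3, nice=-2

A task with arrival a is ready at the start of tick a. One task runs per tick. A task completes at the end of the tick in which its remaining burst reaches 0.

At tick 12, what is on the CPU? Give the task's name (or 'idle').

running at tick 12 = D

t=0: vr[B=0] → run B
t=1: vr[B=1024/1277 H=1024/1277] → run B
t=2: vr[B=2048/1277 H=1024/1277] → run H
t=3: vr[B=2048/1277 D=1465856/1012661 H=1465856/1012661] → run D
t=4: vr[B=2048/1277 D=559741696/207595505 E=1465856/1012661 H=1465856/1012661] → run E
t=5: vr[B=2048/1277 D=559741696/207595505 E=559741696/207595505 G=1465856/1012661 H=1465856/1012661] → run G
t=6: vr[B=2048/1277 D=559741696/207595505 E=559741696/207595505 F=1465856/1012661 G=5611901440/3160514981 H=1465856/1012661] → run F
t=7: vr[B=2048/1277 D=559741696/207595505 E=559741696/207595505 F=1657021952/428355603 G=5611901440/3160514981 H=1465856/1012661] → run H
t=8: vr[B=2048/1277 D=559741696/207595505 E=559741696/207595505 F=1657021952/428355603 G=5611901440/3160514981 H=2119680/1012661] → run B
t=9: vr[B=3072/1277 D=559741696/207595505 E=559741696/207595505 F=1657021952/428355603 G=5611901440/3160514981 H=2119680/1012661] → run G
t=10: vr[B=3072/1277 D=559741696/207595505 E=559741696/207595505 F=1657021952/428355603 H=2119680/1012661] → run H
t=11: vr[B=3072/1277 D=559741696/207595505 E=559741696/207595505 F=1657021952/428355603] → run B
t=12: vr[D=559741696/207595505 E=559741696/207595505 F=1657021952/428355603] → run D
t=13: vr[D=818982912/207595505 E=559741696/207595505 F=1657021952/428355603] → run E
t=14: vr[D=818982912/207595505 E=818982912/207595505 F=1657021952/428355603] → run F
t=15: vr[D=818982912/207595505 E=818982912/207595505 F=2693986816/428355603] → run D
t=16: vr[E=818982912/207595505 F=2693986816/428355603] → run E
t=17: vr[F=2693986816/428355603] → run F
t=18: (idle)
t=19: (idle)
t=20: (idle)
t=21: (idle)
t=22: (idle)
t=23: (idle)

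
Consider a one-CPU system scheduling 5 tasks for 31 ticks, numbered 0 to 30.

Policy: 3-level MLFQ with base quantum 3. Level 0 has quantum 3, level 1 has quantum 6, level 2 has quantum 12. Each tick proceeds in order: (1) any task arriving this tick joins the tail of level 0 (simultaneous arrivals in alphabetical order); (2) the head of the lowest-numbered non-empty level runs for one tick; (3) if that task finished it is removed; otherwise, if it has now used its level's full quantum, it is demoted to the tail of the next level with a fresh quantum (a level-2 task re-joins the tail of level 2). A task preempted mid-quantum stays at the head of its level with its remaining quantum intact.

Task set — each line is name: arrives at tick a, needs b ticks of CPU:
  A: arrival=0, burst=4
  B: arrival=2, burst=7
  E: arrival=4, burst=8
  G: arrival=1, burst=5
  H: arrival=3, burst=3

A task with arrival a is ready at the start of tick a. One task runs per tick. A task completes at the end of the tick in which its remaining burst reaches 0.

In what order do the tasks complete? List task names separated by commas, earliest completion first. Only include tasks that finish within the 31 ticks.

t=0: L0/L1/L2 = A/-/- → run A
t=1: L0/L1/L2 = AG/-/- → run A
t=2: L0/L1/L2 = AGB/-/- → run A
t=3: L0/L1/L2 = GBH/A/- → run G
t=4: L0/L1/L2 = GBHE/A/- → run G
t=5: L0/L1/L2 = GBHE/A/- → run G
t=6: L0/L1/L2 = BHE/AG/- → run B
t=7: L0/L1/L2 = BHE/AG/- → run B
t=8: L0/L1/L2 = BHE/AG/- → run B
t=9: L0/L1/L2 = HE/AGB/- → run H
t=10: L0/L1/L2 = HE/AGB/- → run H
t=11: L0/L1/L2 = HE/AGB/- → run H
t=12: L0/L1/L2 = E/AGB/- → run E
t=13: L0/L1/L2 = E/AGB/- → run E
t=14: L0/L1/L2 = E/AGB/- → run E
t=15: L0/L1/L2 = -/AGBE/- → run A
t=16: L0/L1/L2 = -/GBE/- → run G
t=17: L0/L1/L2 = -/GBE/- → run G
t=18: L0/L1/L2 = -/BE/- → run B
t=19: L0/L1/L2 = -/BE/- → run B
t=20: L0/L1/L2 = -/BE/- → run B
t=21: L0/L1/L2 = -/BE/- → run B
t=22: L0/L1/L2 = -/E/- → run E
t=23: L0/L1/L2 = -/E/- → run E
t=24: L0/L1/L2 = -/E/- → run E
t=25: L0/L1/L2 = -/E/- → run E
t=26: L0/L1/L2 = -/E/- → run E
t=27: (idle)
t=28: (idle)
t=29: (idle)
t=30: (idle)

completion order = H, A, G, B, E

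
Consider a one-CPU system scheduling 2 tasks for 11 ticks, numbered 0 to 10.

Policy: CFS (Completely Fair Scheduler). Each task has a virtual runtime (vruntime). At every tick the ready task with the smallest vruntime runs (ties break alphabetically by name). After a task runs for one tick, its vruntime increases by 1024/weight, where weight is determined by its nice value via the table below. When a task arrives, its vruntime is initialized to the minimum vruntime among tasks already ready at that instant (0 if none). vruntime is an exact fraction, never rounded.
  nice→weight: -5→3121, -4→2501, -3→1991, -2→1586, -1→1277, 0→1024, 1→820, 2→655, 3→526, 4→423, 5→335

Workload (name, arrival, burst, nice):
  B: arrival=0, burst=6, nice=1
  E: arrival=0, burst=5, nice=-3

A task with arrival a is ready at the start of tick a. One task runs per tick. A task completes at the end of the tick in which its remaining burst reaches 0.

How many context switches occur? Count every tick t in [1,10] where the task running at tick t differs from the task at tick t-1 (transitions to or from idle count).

t=0: vr[B=0 E=0] → run B
t=1: vr[B=256/205 E=0] → run E
t=2: vr[B=256/205 E=1024/1991] → run E
t=3: vr[B=256/205 E=2048/1991] → run E
t=4: vr[B=256/205 E=3072/1991] → run B
t=5: vr[B=512/205 E=3072/1991] → run E
t=6: vr[B=512/205 E=4096/1991] → run E
t=7: vr[B=512/205] → run B
t=8: vr[B=768/205] → run B
t=9: vr[B=1024/205] → run B
t=10: vr[B=256/41] → run B

context switches = 4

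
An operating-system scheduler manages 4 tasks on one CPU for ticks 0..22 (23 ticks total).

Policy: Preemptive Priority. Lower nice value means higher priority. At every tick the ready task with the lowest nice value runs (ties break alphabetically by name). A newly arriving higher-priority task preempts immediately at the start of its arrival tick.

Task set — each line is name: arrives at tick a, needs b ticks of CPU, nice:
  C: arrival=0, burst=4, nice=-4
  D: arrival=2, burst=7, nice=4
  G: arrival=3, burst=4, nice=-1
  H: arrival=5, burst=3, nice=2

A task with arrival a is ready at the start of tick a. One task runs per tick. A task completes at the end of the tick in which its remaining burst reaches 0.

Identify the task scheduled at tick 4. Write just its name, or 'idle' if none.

running at tick 4 = G

t=0: ready={C} → run C
t=1: ready={C} → run C
t=2: ready={C,D} → run C
t=3: ready={C,D,G} → run C
t=4: ready={D,G} → run G
t=5: ready={D,G,H} → run G
t=6: ready={D,G,H} → run G
t=7: ready={D,G,H} → run G
t=8: ready={D,H} → run H
t=9: ready={D,H} → run H
t=10: ready={D,H} → run H
t=11: ready={D} → run D
t=12: ready={D} → run D
t=13: ready={D} → run D
t=14: ready={D} → run D
t=15: ready={D} → run D
t=16: ready={D} → run D
t=17: ready={D} → run D
t=18: (idle)
t=19: (idle)
t=20: (idle)
t=21: (idle)
t=22: (idle)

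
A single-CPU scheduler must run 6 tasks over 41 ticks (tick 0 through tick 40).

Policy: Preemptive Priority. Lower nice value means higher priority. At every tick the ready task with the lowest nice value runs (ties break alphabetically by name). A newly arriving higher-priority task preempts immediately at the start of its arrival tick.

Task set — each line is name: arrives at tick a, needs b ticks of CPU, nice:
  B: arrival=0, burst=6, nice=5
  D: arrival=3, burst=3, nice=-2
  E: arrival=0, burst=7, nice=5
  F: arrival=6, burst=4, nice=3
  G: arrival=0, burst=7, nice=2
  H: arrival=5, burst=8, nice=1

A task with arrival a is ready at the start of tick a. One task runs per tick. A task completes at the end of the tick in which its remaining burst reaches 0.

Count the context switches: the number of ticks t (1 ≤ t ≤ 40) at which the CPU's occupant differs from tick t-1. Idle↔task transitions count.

context switches = 7

t=0: ready={B,E,G} → run G
t=1: ready={B,E,G} → run G
t=2: ready={B,E,G} → run G
t=3: ready={B,D,E,G} → run D
t=4: ready={B,D,E,G} → run D
t=5: ready={B,D,E,G,H} → run D
t=6: ready={B,E,F,G,H} → run H
t=7: ready={B,E,F,G,H} → run H
t=8: ready={B,E,F,G,H} → run H
t=9: ready={B,E,F,G,H} → run H
t=10: ready={B,E,F,G,H} → run H
t=11: ready={B,E,F,G,H} → run H
t=12: ready={B,E,F,G,H} → run H
t=13: ready={B,E,F,G,H} → run H
t=14: ready={B,E,F,G} → run G
t=15: ready={B,E,F,G} → run G
t=16: ready={B,E,F,G} → run G
t=17: ready={B,E,F,G} → run G
t=18: ready={B,E,F} → run F
t=19: ready={B,E,F} → run F
t=20: ready={B,E,F} → run F
t=21: ready={B,E,F} → run F
t=22: ready={B,E} → run B
t=23: ready={B,E} → run B
t=24: ready={B,E} → run B
t=25: ready={B,E} → run B
t=26: ready={B,E} → run B
t=27: ready={B,E} → run B
t=28: ready={E} → run E
t=29: ready={E} → run E
t=30: ready={E} → run E
t=31: ready={E} → run E
t=32: ready={E} → run E
t=33: ready={E} → run E
t=34: ready={E} → run E
t=35: (idle)
t=36: (idle)
t=37: (idle)
t=38: (idle)
t=39: (idle)
t=40: (idle)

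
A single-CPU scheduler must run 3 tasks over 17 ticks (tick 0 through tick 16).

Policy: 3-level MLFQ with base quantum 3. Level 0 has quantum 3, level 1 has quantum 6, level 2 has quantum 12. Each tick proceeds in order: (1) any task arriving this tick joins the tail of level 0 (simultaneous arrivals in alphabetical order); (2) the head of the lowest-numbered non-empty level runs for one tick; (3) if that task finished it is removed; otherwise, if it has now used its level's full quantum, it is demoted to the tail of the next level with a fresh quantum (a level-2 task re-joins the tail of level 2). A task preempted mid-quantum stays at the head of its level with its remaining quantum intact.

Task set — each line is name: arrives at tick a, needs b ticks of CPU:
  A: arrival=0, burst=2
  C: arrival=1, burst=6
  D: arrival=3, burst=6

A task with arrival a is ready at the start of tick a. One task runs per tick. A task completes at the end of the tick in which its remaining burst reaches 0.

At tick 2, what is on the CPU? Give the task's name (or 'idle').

t=0: L0/L1/L2 = A/-/- → run A
t=1: L0/L1/L2 = AC/-/- → run A
t=2: L0/L1/L2 = C/-/- → run C
t=3: L0/L1/L2 = CD/-/- → run C
t=4: L0/L1/L2 = CD/-/- → run C
t=5: L0/L1/L2 = D/C/- → run D
t=6: L0/L1/L2 = D/C/- → run D
t=7: L0/L1/L2 = D/C/- → run D
t=8: L0/L1/L2 = -/CD/- → run C
t=9: L0/L1/L2 = -/CD/- → run C
t=10: L0/L1/L2 = -/CD/- → run C
t=11: L0/L1/L2 = -/D/- → run D
t=12: L0/L1/L2 = -/D/- → run D
t=13: L0/L1/L2 = -/D/- → run D
t=14: (idle)
t=15: (idle)
t=16: (idle)

running at tick 2 = C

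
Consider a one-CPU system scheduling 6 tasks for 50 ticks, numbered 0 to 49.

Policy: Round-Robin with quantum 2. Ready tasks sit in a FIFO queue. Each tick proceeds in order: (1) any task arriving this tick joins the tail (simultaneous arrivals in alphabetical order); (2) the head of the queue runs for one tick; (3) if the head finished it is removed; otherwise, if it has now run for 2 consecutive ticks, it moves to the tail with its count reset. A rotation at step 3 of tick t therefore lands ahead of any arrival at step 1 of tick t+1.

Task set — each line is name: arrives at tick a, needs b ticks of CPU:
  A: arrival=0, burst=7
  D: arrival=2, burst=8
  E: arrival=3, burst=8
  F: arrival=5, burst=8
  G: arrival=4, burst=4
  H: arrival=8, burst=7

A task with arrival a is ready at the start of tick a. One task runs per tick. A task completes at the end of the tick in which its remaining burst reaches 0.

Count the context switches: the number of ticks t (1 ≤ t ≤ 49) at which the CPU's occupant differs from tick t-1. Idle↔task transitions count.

context switches = 21

t=0: queue=[A] q_used=0 → run A
t=1: queue=[A] q_used=1 → run A
t=2: queue=[A,D] q_used=0 → run A
t=3: queue=[A,D,E] q_used=1 → run A
t=4: queue=[D,E,A,G] q_used=0 → run D
t=5: queue=[D,E,A,G,F] q_used=1 → run D
t=6: queue=[E,A,G,F,D] q_used=0 → run E
t=7: queue=[E,A,G,F,D] q_used=1 → run E
t=8: queue=[A,G,F,D,E,H] q_used=0 → run A
t=9: queue=[A,G,F,D,E,H] q_used=1 → run A
t=10: queue=[G,F,D,E,H,A] q_used=0 → run G
t=11: queue=[G,F,D,E,H,A] q_used=1 → run G
t=12: queue=[F,D,E,H,A,G] q_used=0 → run F
t=13: queue=[F,D,E,H,A,G] q_used=1 → run F
t=14: queue=[D,E,H,A,G,F] q_used=0 → run D
t=15: queue=[D,E,H,A,G,F] q_used=1 → run D
t=16: queue=[E,H,A,G,F,D] q_used=0 → run E
t=17: queue=[E,H,A,G,F,D] q_used=1 → run E
t=18: queue=[H,A,G,F,D,E] q_used=0 → run H
t=19: queue=[H,A,G,F,D,E] q_used=1 → run H
t=20: queue=[A,G,F,D,E,H] q_used=0 → run A
t=21: queue=[G,F,D,E,H] q_used=0 → run G
t=22: queue=[G,F,D,E,H] q_used=1 → run G
t=23: queue=[F,D,E,H] q_used=0 → run F
t=24: queue=[F,D,E,H] q_used=1 → run F
t=25: queue=[D,E,H,F] q_used=0 → run D
t=26: queue=[D,E,H,F] q_used=1 → run D
t=27: queue=[E,H,F,D] q_used=0 → run E
t=28: queue=[E,H,F,D] q_used=1 → run E
t=29: queue=[H,F,D,E] q_used=0 → run H
t=30: queue=[H,F,D,E] q_used=1 → run H
t=31: queue=[F,D,E,H] q_used=0 → run F
t=32: queue=[F,D,E,H] q_used=1 → run F
t=33: queue=[D,E,H,F] q_used=0 → run D
t=34: queue=[D,E,H,F] q_used=1 → run D
t=35: queue=[E,H,F] q_used=0 → run E
t=36: queue=[E,H,F] q_used=1 → run E
t=37: queue=[H,F] q_used=0 → run H
t=38: queue=[H,F] q_used=1 → run H
t=39: queue=[F,H] q_used=0 → run F
t=40: queue=[F,H] q_used=1 → run F
t=41: queue=[H] q_used=0 → run H
t=42: (idle)
t=43: (idle)
t=44: (idle)
t=45: (idle)
t=46: (idle)
t=47: (idle)
t=48: (idle)
t=49: (idle)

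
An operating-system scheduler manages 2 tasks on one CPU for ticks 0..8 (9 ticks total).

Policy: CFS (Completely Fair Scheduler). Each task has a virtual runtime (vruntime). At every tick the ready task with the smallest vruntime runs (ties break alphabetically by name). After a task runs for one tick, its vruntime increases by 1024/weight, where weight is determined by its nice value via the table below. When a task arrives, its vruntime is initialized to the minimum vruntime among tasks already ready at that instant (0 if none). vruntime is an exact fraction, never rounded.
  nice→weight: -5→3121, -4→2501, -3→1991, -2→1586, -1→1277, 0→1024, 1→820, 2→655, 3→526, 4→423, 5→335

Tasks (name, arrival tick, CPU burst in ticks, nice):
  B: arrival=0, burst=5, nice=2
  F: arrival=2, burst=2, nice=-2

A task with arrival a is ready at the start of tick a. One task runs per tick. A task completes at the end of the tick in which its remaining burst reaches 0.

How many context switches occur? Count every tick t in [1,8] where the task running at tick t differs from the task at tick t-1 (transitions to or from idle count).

context switches = 3

t=0: vr[B=0] → run B
t=1: vr[B=1024/655] → run B
t=2: vr[B=2048/655 F=2048/655] → run B
t=3: vr[B=3072/655 F=2048/655] → run F
t=4: vr[B=3072/655 F=1959424/519415] → run F
t=5: vr[B=3072/655] → run B
t=6: vr[B=4096/655] → run B
t=7: (idle)
t=8: (idle)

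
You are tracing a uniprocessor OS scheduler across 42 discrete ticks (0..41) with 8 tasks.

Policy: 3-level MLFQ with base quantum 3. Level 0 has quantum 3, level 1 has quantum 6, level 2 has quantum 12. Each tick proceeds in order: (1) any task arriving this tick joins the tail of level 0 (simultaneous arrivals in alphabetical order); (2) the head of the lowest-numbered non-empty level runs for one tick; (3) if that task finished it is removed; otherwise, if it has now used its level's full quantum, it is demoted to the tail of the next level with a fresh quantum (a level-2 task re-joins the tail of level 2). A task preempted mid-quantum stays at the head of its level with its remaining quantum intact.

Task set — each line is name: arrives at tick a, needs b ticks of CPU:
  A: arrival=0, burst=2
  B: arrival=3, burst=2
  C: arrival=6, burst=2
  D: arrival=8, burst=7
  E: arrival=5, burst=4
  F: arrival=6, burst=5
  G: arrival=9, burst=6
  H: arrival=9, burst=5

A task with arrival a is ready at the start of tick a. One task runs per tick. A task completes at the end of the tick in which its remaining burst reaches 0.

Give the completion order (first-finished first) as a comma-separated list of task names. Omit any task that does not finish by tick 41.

t=0: L0/L1/L2 = A/-/- → run A
t=1: L0/L1/L2 = A/-/- → run A
t=2: (idle)
t=3: L0/L1/L2 = B/-/- → run B
t=4: L0/L1/L2 = B/-/- → run B
t=5: L0/L1/L2 = E/-/- → run E
t=6: L0/L1/L2 = ECF/-/- → run E
t=7: L0/L1/L2 = ECF/-/- → run E
t=8: L0/L1/L2 = CFD/E/- → run C
t=9: L0/L1/L2 = CFDGH/E/- → run C
t=10: L0/L1/L2 = FDGH/E/- → run F
t=11: L0/L1/L2 = FDGH/E/- → run F
t=12: L0/L1/L2 = FDGH/E/- → run F
t=13: L0/L1/L2 = DGH/EF/- → run D
t=14: L0/L1/L2 = DGH/EF/- → run D
t=15: L0/L1/L2 = DGH/EF/- → run D
t=16: L0/L1/L2 = GH/EFD/- → run G
t=17: L0/L1/L2 = GH/EFD/- → run G
t=18: L0/L1/L2 = GH/EFD/- → run G
t=19: L0/L1/L2 = H/EFDG/- → run H
t=20: L0/L1/L2 = H/EFDG/- → run H
t=21: L0/L1/L2 = H/EFDG/- → run H
t=22: L0/L1/L2 = -/EFDGH/- → run E
t=23: L0/L1/L2 = -/FDGH/- → run F
t=24: L0/L1/L2 = -/FDGH/- → run F
t=25: L0/L1/L2 = -/DGH/- → run D
t=26: L0/L1/L2 = -/DGH/- → run D
t=27: L0/L1/L2 = -/DGH/- → run D
t=28: L0/L1/L2 = -/DGH/- → run D
t=29: L0/L1/L2 = -/GH/- → run G
t=30: L0/L1/L2 = -/GH/- → run G
t=31: L0/L1/L2 = -/GH/- → run G
t=32: L0/L1/L2 = -/H/- → run H
t=33: L0/L1/L2 = -/H/- → run H
t=34: (idle)
t=35: (idle)
t=36: (idle)
t=37: (idle)
t=38: (idle)
t=39: (idle)
t=40: (idle)
t=41: (idle)

completion order = A, B, C, E, F, D, G, H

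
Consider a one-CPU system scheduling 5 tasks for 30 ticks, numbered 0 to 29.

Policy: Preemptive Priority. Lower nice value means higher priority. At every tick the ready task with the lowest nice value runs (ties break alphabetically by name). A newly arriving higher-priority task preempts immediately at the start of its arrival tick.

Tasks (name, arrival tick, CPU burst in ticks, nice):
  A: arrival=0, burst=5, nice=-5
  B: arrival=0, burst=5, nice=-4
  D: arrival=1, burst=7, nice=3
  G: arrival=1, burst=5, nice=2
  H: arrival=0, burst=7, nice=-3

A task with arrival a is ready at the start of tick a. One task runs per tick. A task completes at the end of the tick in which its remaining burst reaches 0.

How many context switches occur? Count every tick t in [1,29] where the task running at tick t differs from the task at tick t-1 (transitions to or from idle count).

t=0: ready={A,B,H} → run A
t=1: ready={A,B,D,G,H} → run A
t=2: ready={A,B,D,G,H} → run A
t=3: ready={A,B,D,G,H} → run A
t=4: ready={A,B,D,G,H} → run A
t=5: ready={B,D,G,H} → run B
t=6: ready={B,D,G,H} → run B
t=7: ready={B,D,G,H} → run B
t=8: ready={B,D,G,H} → run B
t=9: ready={B,D,G,H} → run B
t=10: ready={D,G,H} → run H
t=11: ready={D,G,H} → run H
t=12: ready={D,G,H} → run H
t=13: ready={D,G,H} → run H
t=14: ready={D,G,H} → run H
t=15: ready={D,G,H} → run H
t=16: ready={D,G,H} → run H
t=17: ready={D,G} → run G
t=18: ready={D,G} → run G
t=19: ready={D,G} → run G
t=20: ready={D,G} → run G
t=21: ready={D,G} → run G
t=22: ready={D} → run D
t=23: ready={D} → run D
t=24: ready={D} → run D
t=25: ready={D} → run D
t=26: ready={D} → run D
t=27: ready={D} → run D
t=28: ready={D} → run D
t=29: (idle)

context switches = 5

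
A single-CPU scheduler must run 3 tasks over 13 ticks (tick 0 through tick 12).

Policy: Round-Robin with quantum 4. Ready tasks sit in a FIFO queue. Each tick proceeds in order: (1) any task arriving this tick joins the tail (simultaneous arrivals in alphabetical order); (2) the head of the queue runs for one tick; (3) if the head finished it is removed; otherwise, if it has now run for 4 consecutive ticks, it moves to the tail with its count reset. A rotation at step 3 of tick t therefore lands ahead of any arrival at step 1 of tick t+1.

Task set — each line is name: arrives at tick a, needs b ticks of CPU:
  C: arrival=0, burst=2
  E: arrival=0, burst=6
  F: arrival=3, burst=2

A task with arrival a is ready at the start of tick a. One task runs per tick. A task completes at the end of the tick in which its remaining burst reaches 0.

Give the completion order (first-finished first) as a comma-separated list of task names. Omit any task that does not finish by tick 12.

t=0: queue=[C,E] q_used=0 → run C
t=1: queue=[C,E] q_used=1 → run C
t=2: queue=[E] q_used=0 → run E
t=3: queue=[E,F] q_used=1 → run E
t=4: queue=[E,F] q_used=2 → run E
t=5: queue=[E,F] q_used=3 → run E
t=6: queue=[F,E] q_used=0 → run F
t=7: queue=[F,E] q_used=1 → run F
t=8: queue=[E] q_used=0 → run E
t=9: queue=[E] q_used=1 → run E
t=10: (idle)
t=11: (idle)
t=12: (idle)

completion order = C, F, E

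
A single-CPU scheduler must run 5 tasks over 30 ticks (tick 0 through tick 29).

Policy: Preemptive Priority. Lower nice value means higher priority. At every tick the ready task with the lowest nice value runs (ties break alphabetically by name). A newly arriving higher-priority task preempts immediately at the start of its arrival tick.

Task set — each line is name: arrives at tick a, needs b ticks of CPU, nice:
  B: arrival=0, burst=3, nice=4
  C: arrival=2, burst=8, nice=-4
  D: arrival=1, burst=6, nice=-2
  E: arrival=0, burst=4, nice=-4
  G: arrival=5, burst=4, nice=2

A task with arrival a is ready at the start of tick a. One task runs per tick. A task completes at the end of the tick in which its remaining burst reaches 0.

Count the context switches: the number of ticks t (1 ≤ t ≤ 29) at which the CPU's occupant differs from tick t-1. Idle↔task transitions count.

t=0: ready={B,E} → run E
t=1: ready={B,D,E} → run E
t=2: ready={B,C,D,E} → run C
t=3: ready={B,C,D,E} → run C
t=4: ready={B,C,D,E} → run C
t=5: ready={B,C,D,E,G} → run C
t=6: ready={B,C,D,E,G} → run C
t=7: ready={B,C,D,E,G} → run C
t=8: ready={B,C,D,E,G} → run C
t=9: ready={B,C,D,E,G} → run C
t=10: ready={B,D,E,G} → run E
t=11: ready={B,D,E,G} → run E
t=12: ready={B,D,G} → run D
t=13: ready={B,D,G} → run D
t=14: ready={B,D,G} → run D
t=15: ready={B,D,G} → run D
t=16: ready={B,D,G} → run D
t=17: ready={B,D,G} → run D
t=18: ready={B,G} → run G
t=19: ready={B,G} → run G
t=20: ready={B,G} → run G
t=21: ready={B,G} → run G
t=22: ready={B} → run B
t=23: ready={B} → run B
t=24: ready={B} → run B
t=25: (idle)
t=26: (idle)
t=27: (idle)
t=28: (idle)
t=29: (idle)

context switches = 6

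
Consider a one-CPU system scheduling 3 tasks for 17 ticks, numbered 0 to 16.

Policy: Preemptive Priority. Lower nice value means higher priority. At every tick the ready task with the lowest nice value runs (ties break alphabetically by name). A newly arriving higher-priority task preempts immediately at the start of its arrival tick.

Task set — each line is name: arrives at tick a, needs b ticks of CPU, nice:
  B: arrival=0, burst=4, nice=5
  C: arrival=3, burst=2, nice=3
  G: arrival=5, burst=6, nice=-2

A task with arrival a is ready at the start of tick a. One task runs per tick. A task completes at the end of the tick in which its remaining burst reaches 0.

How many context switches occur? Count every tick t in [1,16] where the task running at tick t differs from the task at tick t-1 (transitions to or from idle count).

context switches = 4

t=0: ready={B} → run B
t=1: ready={B} → run B
t=2: ready={B} → run B
t=3: ready={B,C} → run C
t=4: ready={B,C} → run C
t=5: ready={B,G} → run G
t=6: ready={B,G} → run G
t=7: ready={B,G} → run G
t=8: ready={B,G} → run G
t=9: ready={B,G} → run G
t=10: ready={B,G} → run G
t=11: ready={B} → run B
t=12: (idle)
t=13: (idle)
t=14: (idle)
t=15: (idle)
t=16: (idle)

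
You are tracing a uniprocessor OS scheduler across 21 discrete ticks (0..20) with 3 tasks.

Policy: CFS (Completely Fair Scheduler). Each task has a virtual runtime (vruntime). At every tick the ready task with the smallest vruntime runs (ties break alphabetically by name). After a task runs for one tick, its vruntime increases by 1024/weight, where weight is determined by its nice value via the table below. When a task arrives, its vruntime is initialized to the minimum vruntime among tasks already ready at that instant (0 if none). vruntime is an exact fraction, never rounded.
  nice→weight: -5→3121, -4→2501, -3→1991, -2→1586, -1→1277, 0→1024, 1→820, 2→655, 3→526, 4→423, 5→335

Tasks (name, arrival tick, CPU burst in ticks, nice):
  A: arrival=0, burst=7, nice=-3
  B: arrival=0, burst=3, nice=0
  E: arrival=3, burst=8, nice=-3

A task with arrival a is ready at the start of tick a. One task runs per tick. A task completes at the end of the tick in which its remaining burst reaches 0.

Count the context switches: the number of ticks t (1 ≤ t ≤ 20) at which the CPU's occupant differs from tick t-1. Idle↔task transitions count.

context switches = 16

t=0: vr[A=0 B=0] → run A
t=1: vr[A=1024/1991 B=0] → run B
t=2: vr[A=1024/1991 B=1] → run A
t=3: vr[A=2048/1991 B=1 E=1] → run B
t=4: vr[A=2048/1991 B=2 E=1] → run E
t=5: vr[A=2048/1991 B=2 E=3015/1991] → run A
t=6: vr[A=3072/1991 B=2 E=3015/1991] → run E
t=7: vr[A=3072/1991 B=2 E=4039/1991] → run A
t=8: vr[A=4096/1991 B=2 E=4039/1991] → run B
t=9: vr[A=4096/1991 E=4039/1991] → run E
t=10: vr[A=4096/1991 E=5063/1991] → run A
t=11: vr[A=5120/1991 E=5063/1991] → run E
t=12: vr[A=5120/1991 E=6087/1991] → run A
t=13: vr[A=6144/1991 E=6087/1991] → run E
t=14: vr[A=6144/1991 E=7111/1991] → run A
t=15: vr[E=7111/1991] → run E
t=16: vr[E=8135/1991] → run E
t=17: vr[E=9159/1991] → run E
t=18: (idle)
t=19: (idle)
t=20: (idle)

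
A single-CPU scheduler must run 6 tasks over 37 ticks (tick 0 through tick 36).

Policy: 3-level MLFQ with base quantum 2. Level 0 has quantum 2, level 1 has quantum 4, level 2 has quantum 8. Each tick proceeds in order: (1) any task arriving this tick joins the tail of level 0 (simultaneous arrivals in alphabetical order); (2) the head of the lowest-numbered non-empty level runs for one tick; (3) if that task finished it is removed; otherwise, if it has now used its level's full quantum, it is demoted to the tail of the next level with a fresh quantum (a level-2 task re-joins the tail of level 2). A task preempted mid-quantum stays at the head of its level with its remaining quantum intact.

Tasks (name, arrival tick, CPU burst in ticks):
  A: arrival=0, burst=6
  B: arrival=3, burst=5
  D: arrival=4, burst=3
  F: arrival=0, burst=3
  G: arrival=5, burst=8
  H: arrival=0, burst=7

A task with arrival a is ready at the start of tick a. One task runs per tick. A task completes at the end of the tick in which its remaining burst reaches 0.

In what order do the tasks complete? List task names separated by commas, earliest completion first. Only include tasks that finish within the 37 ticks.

t=0: L0/L1/L2 = AFH/-/- → run A
t=1: L0/L1/L2 = AFH/-/- → run A
t=2: L0/L1/L2 = FH/A/- → run F
t=3: L0/L1/L2 = FHB/A/- → run F
t=4: L0/L1/L2 = HBD/AF/- → run H
t=5: L0/L1/L2 = HBDG/AF/- → run H
t=6: L0/L1/L2 = BDG/AFH/- → run B
t=7: L0/L1/L2 = BDG/AFH/- → run B
t=8: L0/L1/L2 = DG/AFHB/- → run D
t=9: L0/L1/L2 = DG/AFHB/- → run D
t=10: L0/L1/L2 = G/AFHBD/- → run G
t=11: L0/L1/L2 = G/AFHBD/- → run G
t=12: L0/L1/L2 = -/AFHBDG/- → run A
t=13: L0/L1/L2 = -/AFHBDG/- → run A
t=14: L0/L1/L2 = -/AFHBDG/- → run A
t=15: L0/L1/L2 = -/AFHBDG/- → run A
t=16: L0/L1/L2 = -/FHBDG/- → run F
t=17: L0/L1/L2 = -/HBDG/- → run H
t=18: L0/L1/L2 = -/HBDG/- → run H
t=19: L0/L1/L2 = -/HBDG/- → run H
t=20: L0/L1/L2 = -/HBDG/- → run H
t=21: L0/L1/L2 = -/BDG/H → run B
t=22: L0/L1/L2 = -/BDG/H → run B
t=23: L0/L1/L2 = -/BDG/H → run B
t=24: L0/L1/L2 = -/DG/H → run D
t=25: L0/L1/L2 = -/G/H → run G
t=26: L0/L1/L2 = -/G/H → run G
t=27: L0/L1/L2 = -/G/H → run G
t=28: L0/L1/L2 = -/G/H → run G
t=29: L0/L1/L2 = -/-/HG → run H
t=30: L0/L1/L2 = -/-/G → run G
t=31: L0/L1/L2 = -/-/G → run G
t=32: (idle)
t=33: (idle)
t=34: (idle)
t=35: (idle)
t=36: (idle)

completion order = A, F, B, D, H, G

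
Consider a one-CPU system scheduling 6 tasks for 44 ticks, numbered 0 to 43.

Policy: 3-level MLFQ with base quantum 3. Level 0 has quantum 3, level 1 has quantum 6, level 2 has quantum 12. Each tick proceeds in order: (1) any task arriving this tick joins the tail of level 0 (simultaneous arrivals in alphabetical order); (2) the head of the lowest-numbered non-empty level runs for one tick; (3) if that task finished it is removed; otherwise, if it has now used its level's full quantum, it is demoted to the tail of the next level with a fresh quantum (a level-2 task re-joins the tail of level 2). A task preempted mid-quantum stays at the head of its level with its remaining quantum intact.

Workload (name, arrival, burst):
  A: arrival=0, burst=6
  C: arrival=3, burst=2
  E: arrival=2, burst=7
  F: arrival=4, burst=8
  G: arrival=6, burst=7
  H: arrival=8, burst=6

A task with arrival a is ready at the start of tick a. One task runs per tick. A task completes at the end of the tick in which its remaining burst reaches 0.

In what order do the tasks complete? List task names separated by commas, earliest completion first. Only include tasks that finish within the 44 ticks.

t=0: L0/L1/L2 = A/-/- → run A
t=1: L0/L1/L2 = A/-/- → run A
t=2: L0/L1/L2 = AE/-/- → run A
t=3: L0/L1/L2 = EC/A/- → run E
t=4: L0/L1/L2 = ECF/A/- → run E
t=5: L0/L1/L2 = ECF/A/- → run E
t=6: L0/L1/L2 = CFG/AE/- → run C
t=7: L0/L1/L2 = CFG/AE/- → run C
t=8: L0/L1/L2 = FGH/AE/- → run F
t=9: L0/L1/L2 = FGH/AE/- → run F
t=10: L0/L1/L2 = FGH/AE/- → run F
t=11: L0/L1/L2 = GH/AEF/- → run G
t=12: L0/L1/L2 = GH/AEF/- → run G
t=13: L0/L1/L2 = GH/AEF/- → run G
t=14: L0/L1/L2 = H/AEFG/- → run H
t=15: L0/L1/L2 = H/AEFG/- → run H
t=16: L0/L1/L2 = H/AEFG/- → run H
t=17: L0/L1/L2 = -/AEFGH/- → run A
t=18: L0/L1/L2 = -/AEFGH/- → run A
t=19: L0/L1/L2 = -/AEFGH/- → run A
t=20: L0/L1/L2 = -/EFGH/- → run E
t=21: L0/L1/L2 = -/EFGH/- → run E
t=22: L0/L1/L2 = -/EFGH/- → run E
t=23: L0/L1/L2 = -/EFGH/- → run E
t=24: L0/L1/L2 = -/FGH/- → run F
t=25: L0/L1/L2 = -/FGH/- → run F
t=26: L0/L1/L2 = -/FGH/- → run F
t=27: L0/L1/L2 = -/FGH/- → run F
t=28: L0/L1/L2 = -/FGH/- → run F
t=29: L0/L1/L2 = -/GH/- → run G
t=30: L0/L1/L2 = -/GH/- → run G
t=31: L0/L1/L2 = -/GH/- → run G
t=32: L0/L1/L2 = -/GH/- → run G
t=33: L0/L1/L2 = -/H/- → run H
t=34: L0/L1/L2 = -/H/- → run H
t=35: L0/L1/L2 = -/H/- → run H
t=36: (idle)
t=37: (idle)
t=38: (idle)
t=39: (idle)
t=40: (idle)
t=41: (idle)
t=42: (idle)
t=43: (idle)

completion order = C, A, E, F, G, H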